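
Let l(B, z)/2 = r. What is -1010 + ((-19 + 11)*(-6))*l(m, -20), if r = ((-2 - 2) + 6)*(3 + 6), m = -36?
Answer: 718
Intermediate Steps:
r = 18 (r = (-4 + 6)*9 = 2*9 = 18)
l(B, z) = 36 (l(B, z) = 2*18 = 36)
-1010 + ((-19 + 11)*(-6))*l(m, -20) = -1010 + ((-19 + 11)*(-6))*36 = -1010 - 8*(-6)*36 = -1010 + 48*36 = -1010 + 1728 = 718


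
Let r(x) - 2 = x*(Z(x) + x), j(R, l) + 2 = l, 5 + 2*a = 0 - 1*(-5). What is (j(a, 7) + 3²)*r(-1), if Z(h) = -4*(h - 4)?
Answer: -238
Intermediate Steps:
a = 0 (a = -5/2 + (0 - 1*(-5))/2 = -5/2 + (0 + 5)/2 = -5/2 + (½)*5 = -5/2 + 5/2 = 0)
j(R, l) = -2 + l
Z(h) = 16 - 4*h (Z(h) = -4*(-4 + h) = 16 - 4*h)
r(x) = 2 + x*(16 - 3*x) (r(x) = 2 + x*((16 - 4*x) + x) = 2 + x*(16 - 3*x))
(j(a, 7) + 3²)*r(-1) = ((-2 + 7) + 3²)*(2 - 3*(-1)² + 16*(-1)) = (5 + 9)*(2 - 3*1 - 16) = 14*(2 - 3 - 16) = 14*(-17) = -238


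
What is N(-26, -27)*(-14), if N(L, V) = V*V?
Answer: -10206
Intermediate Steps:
N(L, V) = V**2
N(-26, -27)*(-14) = (-27)**2*(-14) = 729*(-14) = -10206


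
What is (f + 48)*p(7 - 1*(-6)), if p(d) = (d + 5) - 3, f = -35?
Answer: 195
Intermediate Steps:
p(d) = 2 + d (p(d) = (5 + d) - 3 = 2 + d)
(f + 48)*p(7 - 1*(-6)) = (-35 + 48)*(2 + (7 - 1*(-6))) = 13*(2 + (7 + 6)) = 13*(2 + 13) = 13*15 = 195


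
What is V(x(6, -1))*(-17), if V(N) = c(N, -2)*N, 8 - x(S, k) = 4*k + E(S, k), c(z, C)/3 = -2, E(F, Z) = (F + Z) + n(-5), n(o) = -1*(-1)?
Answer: 612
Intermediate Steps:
n(o) = 1
E(F, Z) = 1 + F + Z (E(F, Z) = (F + Z) + 1 = 1 + F + Z)
c(z, C) = -6 (c(z, C) = 3*(-2) = -6)
x(S, k) = 7 - S - 5*k (x(S, k) = 8 - (4*k + (1 + S + k)) = 8 - (1 + S + 5*k) = 8 + (-1 - S - 5*k) = 7 - S - 5*k)
V(N) = -6*N
V(x(6, -1))*(-17) = -6*(7 - 1*6 - 5*(-1))*(-17) = -6*(7 - 6 + 5)*(-17) = -6*6*(-17) = -36*(-17) = 612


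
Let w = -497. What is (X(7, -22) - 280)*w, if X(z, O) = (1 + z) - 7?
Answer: 138663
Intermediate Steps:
X(z, O) = -6 + z
(X(7, -22) - 280)*w = ((-6 + 7) - 280)*(-497) = (1 - 280)*(-497) = -279*(-497) = 138663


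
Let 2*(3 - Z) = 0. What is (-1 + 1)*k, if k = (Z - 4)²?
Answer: 0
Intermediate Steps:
Z = 3 (Z = 3 - ½*0 = 3 + 0 = 3)
k = 1 (k = (3 - 4)² = (-1)² = 1)
(-1 + 1)*k = (-1 + 1)*1 = 0*1 = 0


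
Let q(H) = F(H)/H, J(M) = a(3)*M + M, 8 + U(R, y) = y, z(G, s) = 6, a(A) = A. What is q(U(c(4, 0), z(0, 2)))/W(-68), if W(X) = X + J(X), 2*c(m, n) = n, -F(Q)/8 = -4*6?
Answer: 24/85 ≈ 0.28235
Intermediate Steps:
F(Q) = 192 (F(Q) = -(-32)*6 = -8*(-24) = 192)
c(m, n) = n/2
U(R, y) = -8 + y
J(M) = 4*M (J(M) = 3*M + M = 4*M)
q(H) = 192/H
W(X) = 5*X (W(X) = X + 4*X = 5*X)
q(U(c(4, 0), z(0, 2)))/W(-68) = (192/(-8 + 6))/((5*(-68))) = (192/(-2))/(-340) = (192*(-1/2))*(-1/340) = -96*(-1/340) = 24/85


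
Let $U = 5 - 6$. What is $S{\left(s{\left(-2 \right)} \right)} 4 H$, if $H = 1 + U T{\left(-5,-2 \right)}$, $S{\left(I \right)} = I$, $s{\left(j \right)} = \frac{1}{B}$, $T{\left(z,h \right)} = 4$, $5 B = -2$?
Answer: $30$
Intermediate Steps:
$B = - \frac{2}{5}$ ($B = \frac{1}{5} \left(-2\right) = - \frac{2}{5} \approx -0.4$)
$s{\left(j \right)} = - \frac{5}{2}$ ($s{\left(j \right)} = \frac{1}{- \frac{2}{5}} = - \frac{5}{2}$)
$U = -1$ ($U = 5 - 6 = -1$)
$H = -3$ ($H = 1 - 4 = -3$)
$S{\left(s{\left(-2 \right)} \right)} 4 H = \left(- \frac{5}{2}\right) 4 \left(-3\right) = \left(-10\right) \left(-3\right) = 30$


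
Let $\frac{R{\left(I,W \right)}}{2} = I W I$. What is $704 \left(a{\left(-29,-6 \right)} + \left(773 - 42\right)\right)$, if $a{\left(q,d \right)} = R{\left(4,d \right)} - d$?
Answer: $383680$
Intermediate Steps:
$R{\left(I,W \right)} = 2 W I^{2}$ ($R{\left(I,W \right)} = 2 I W I = 2 W I^{2}$)
$a{\left(q,d \right)} = 31 d$ ($a{\left(q,d \right)} = 2 d 4^{2} - d = 2 d 16 - d = 32 d - d = 31 d$)
$704 \left(a{\left(-29,-6 \right)} + \left(773 - 42\right)\right) = 704 \left(31 \left(-6\right) + \left(773 - 42\right)\right) = 704 \left(-186 + 731\right) = 704 \cdot 545 = 383680$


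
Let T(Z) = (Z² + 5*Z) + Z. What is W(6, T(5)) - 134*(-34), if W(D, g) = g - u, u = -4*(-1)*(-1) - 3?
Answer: 4618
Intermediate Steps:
T(Z) = Z² + 6*Z
u = -7 (u = 4*(-1) - 3 = -4 - 3 = -7)
W(D, g) = 7 + g (W(D, g) = g - 1*(-7) = g + 7 = 7 + g)
W(6, T(5)) - 134*(-34) = (7 + 5*(6 + 5)) - 134*(-34) = (7 + 5*11) + 4556 = (7 + 55) + 4556 = 62 + 4556 = 4618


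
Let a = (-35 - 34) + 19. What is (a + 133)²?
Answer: 6889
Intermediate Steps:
a = -50 (a = -69 + 19 = -50)
(a + 133)² = (-50 + 133)² = 83² = 6889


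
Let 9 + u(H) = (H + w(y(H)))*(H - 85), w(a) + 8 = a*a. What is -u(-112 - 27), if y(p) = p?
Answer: 4294985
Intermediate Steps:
w(a) = -8 + a**2 (w(a) = -8 + a*a = -8 + a**2)
u(H) = -9 + (-85 + H)*(-8 + H + H**2) (u(H) = -9 + (H + (-8 + H**2))*(H - 85) = -9 + (-8 + H + H**2)*(-85 + H) = -9 + (-85 + H)*(-8 + H + H**2))
-u(-112 - 27) = -(671 + (-112 - 27)**3 - 93*(-112 - 27) - 84*(-112 - 27)**2) = -(671 + (-139)**3 - 93*(-139) - 84*(-139)**2) = -(671 - 2685619 + 12927 - 84*19321) = -(671 - 2685619 + 12927 - 1622964) = -1*(-4294985) = 4294985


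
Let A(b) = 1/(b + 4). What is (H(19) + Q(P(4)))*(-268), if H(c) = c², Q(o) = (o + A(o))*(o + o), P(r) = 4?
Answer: -105592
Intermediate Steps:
A(b) = 1/(4 + b)
Q(o) = 2*o*(o + 1/(4 + o)) (Q(o) = (o + 1/(4 + o))*(o + o) = (o + 1/(4 + o))*(2*o) = 2*o*(o + 1/(4 + o)))
(H(19) + Q(P(4)))*(-268) = (19² + 2*4*(1 + 4*(4 + 4))/(4 + 4))*(-268) = (361 + 2*4*(1 + 4*8)/8)*(-268) = (361 + 2*4*(⅛)*(1 + 32))*(-268) = (361 + 2*4*(⅛)*33)*(-268) = (361 + 33)*(-268) = 394*(-268) = -105592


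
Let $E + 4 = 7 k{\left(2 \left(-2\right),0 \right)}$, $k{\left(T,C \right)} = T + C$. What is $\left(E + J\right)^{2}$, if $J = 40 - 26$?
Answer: $324$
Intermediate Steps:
$k{\left(T,C \right)} = C + T$
$E = -32$ ($E = -4 + 7 \left(0 + 2 \left(-2\right)\right) = -4 + 7 \left(0 - 4\right) = -4 + 7 \left(-4\right) = -4 - 28 = -32$)
$J = 14$
$\left(E + J\right)^{2} = \left(-32 + 14\right)^{2} = \left(-18\right)^{2} = 324$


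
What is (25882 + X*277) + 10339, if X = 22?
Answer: 42315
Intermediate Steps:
(25882 + X*277) + 10339 = (25882 + 22*277) + 10339 = (25882 + 6094) + 10339 = 31976 + 10339 = 42315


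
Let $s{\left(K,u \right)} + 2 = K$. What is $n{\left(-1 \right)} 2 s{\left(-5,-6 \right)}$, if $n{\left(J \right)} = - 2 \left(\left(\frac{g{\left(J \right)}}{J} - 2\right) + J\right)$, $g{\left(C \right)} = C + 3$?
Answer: $-140$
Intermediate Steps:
$s{\left(K,u \right)} = -2 + K$
$g{\left(C \right)} = 3 + C$
$n{\left(J \right)} = 4 - 2 J - \frac{2 \left(3 + J\right)}{J}$ ($n{\left(J \right)} = - 2 \left(\left(\frac{3 + J}{J} - 2\right) + J\right) = - 2 \left(\left(-2 + \frac{3 + J}{J}\right) + J\right) = - 2 \left(-2 + J + \frac{3 + J}{J}\right) = 4 - 2 J - \frac{2 \left(3 + J\right)}{J}$)
$n{\left(-1 \right)} 2 s{\left(-5,-6 \right)} = \left(2 - \frac{6}{-1} - -2\right) 2 \left(-2 - 5\right) = \left(2 - -6 + 2\right) 2 \left(-7\right) = \left(2 + 6 + 2\right) 2 \left(-7\right) = 10 \cdot 2 \left(-7\right) = 20 \left(-7\right) = -140$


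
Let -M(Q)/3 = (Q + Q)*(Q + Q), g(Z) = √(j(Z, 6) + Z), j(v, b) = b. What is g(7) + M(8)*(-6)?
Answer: 4608 + √13 ≈ 4611.6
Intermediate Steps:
g(Z) = √(6 + Z)
M(Q) = -12*Q² (M(Q) = -3*(Q + Q)*(Q + Q) = -3*2*Q*2*Q = -12*Q²)
g(7) + M(8)*(-6) = √(6 + 7) - 12*8²*(-6) = √13 - 12*64*(-6) = √13 - 768*(-6) = √13 + 4608 = 4608 + √13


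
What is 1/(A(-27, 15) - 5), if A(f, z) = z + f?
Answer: -1/17 ≈ -0.058824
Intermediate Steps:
A(f, z) = f + z
1/(A(-27, 15) - 5) = 1/((-27 + 15) - 5) = 1/(-12 - 5) = 1/(-17) = -1/17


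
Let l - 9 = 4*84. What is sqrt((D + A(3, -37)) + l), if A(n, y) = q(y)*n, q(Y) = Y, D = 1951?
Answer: sqrt(2185) ≈ 46.744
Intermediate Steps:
A(n, y) = n*y (A(n, y) = y*n = n*y)
l = 345 (l = 9 + 4*84 = 9 + 336 = 345)
sqrt((D + A(3, -37)) + l) = sqrt((1951 + 3*(-37)) + 345) = sqrt((1951 - 111) + 345) = sqrt(1840 + 345) = sqrt(2185)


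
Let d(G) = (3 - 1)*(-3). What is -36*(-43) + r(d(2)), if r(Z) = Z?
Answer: 1542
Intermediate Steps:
d(G) = -6 (d(G) = 2*(-3) = -6)
-36*(-43) + r(d(2)) = -36*(-43) - 6 = 1548 - 6 = 1542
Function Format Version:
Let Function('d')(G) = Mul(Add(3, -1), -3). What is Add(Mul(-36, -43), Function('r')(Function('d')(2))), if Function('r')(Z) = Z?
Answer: 1542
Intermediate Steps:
Function('d')(G) = -6 (Function('d')(G) = Mul(2, -3) = -6)
Add(Mul(-36, -43), Function('r')(Function('d')(2))) = Add(Mul(-36, -43), -6) = Add(1548, -6) = 1542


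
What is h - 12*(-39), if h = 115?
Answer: 583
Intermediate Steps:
h - 12*(-39) = 115 - 12*(-39) = 115 + 468 = 583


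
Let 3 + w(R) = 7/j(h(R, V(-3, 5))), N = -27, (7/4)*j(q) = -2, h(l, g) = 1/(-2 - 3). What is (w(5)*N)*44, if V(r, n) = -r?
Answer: 21681/2 ≈ 10841.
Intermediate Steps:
h(l, g) = -1/5 (h(l, g) = 1/(-5) = -1/5)
j(q) = -8/7 (j(q) = (4/7)*(-2) = -8/7)
w(R) = -73/8 (w(R) = -3 + 7/(-8/7) = -3 + 7*(-7/8) = -3 - 49/8 = -73/8)
(w(5)*N)*44 = -73/8*(-27)*44 = (1971/8)*44 = 21681/2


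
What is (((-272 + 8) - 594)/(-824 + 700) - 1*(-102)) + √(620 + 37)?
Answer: 6753/62 + 3*√73 ≈ 134.55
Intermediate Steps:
(((-272 + 8) - 594)/(-824 + 700) - 1*(-102)) + √(620 + 37) = ((-264 - 594)/(-124) + 102) + √657 = (-858*(-1/124) + 102) + 3*√73 = (429/62 + 102) + 3*√73 = 6753/62 + 3*√73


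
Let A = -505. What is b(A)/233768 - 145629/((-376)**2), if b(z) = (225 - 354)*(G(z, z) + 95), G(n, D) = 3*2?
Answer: -4485673497/4131148096 ≈ -1.0858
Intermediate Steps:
G(n, D) = 6
b(z) = -13029 (b(z) = (225 - 354)*(6 + 95) = -129*101 = -13029)
b(A)/233768 - 145629/((-376)**2) = -13029/233768 - 145629/((-376)**2) = -13029*1/233768 - 145629/141376 = -13029/233768 - 145629*1/141376 = -13029/233768 - 145629/141376 = -4485673497/4131148096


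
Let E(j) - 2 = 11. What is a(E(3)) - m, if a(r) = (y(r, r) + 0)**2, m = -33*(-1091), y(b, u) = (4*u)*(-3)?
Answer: -11667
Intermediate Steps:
y(b, u) = -12*u
E(j) = 13 (E(j) = 2 + 11 = 13)
m = 36003
a(r) = 144*r**2 (a(r) = (-12*r + 0)**2 = (-12*r)**2 = 144*r**2)
a(E(3)) - m = 144*13**2 - 1*36003 = 144*169 - 36003 = 24336 - 36003 = -11667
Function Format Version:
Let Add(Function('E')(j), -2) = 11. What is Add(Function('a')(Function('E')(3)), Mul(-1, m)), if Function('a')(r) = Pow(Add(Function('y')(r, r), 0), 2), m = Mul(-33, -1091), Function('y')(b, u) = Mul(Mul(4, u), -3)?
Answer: -11667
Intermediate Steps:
Function('y')(b, u) = Mul(-12, u)
Function('E')(j) = 13 (Function('E')(j) = Add(2, 11) = 13)
m = 36003
Function('a')(r) = Mul(144, Pow(r, 2)) (Function('a')(r) = Pow(Add(Mul(-12, r), 0), 2) = Pow(Mul(-12, r), 2) = Mul(144, Pow(r, 2)))
Add(Function('a')(Function('E')(3)), Mul(-1, m)) = Add(Mul(144, Pow(13, 2)), Mul(-1, 36003)) = Add(Mul(144, 169), -36003) = Add(24336, -36003) = -11667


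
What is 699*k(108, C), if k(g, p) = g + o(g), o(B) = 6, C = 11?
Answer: 79686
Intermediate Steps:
k(g, p) = 6 + g (k(g, p) = g + 6 = 6 + g)
699*k(108, C) = 699*(6 + 108) = 699*114 = 79686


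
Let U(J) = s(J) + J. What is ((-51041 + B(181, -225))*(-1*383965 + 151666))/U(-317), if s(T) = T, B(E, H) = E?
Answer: -5907363570/317 ≈ -1.8635e+7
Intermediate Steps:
U(J) = 2*J (U(J) = J + J = 2*J)
((-51041 + B(181, -225))*(-1*383965 + 151666))/U(-317) = ((-51041 + 181)*(-1*383965 + 151666))/((2*(-317))) = -50860*(-383965 + 151666)/(-634) = -50860*(-232299)*(-1/634) = 11814727140*(-1/634) = -5907363570/317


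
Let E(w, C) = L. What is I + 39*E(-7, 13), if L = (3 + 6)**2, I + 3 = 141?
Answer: 3297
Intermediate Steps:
I = 138 (I = -3 + 141 = 138)
L = 81 (L = 9**2 = 81)
E(w, C) = 81
I + 39*E(-7, 13) = 138 + 39*81 = 138 + 3159 = 3297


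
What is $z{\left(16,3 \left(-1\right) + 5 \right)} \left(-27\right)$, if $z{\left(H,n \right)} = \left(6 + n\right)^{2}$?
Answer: $-1728$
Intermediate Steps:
$z{\left(16,3 \left(-1\right) + 5 \right)} \left(-27\right) = \left(6 + \left(3 \left(-1\right) + 5\right)\right)^{2} \left(-27\right) = \left(6 + \left(-3 + 5\right)\right)^{2} \left(-27\right) = \left(6 + 2\right)^{2} \left(-27\right) = 8^{2} \left(-27\right) = 64 \left(-27\right) = -1728$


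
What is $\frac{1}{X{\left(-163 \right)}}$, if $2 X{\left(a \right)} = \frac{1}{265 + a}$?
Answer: $204$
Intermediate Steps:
$X{\left(a \right)} = \frac{1}{2 \left(265 + a\right)}$
$\frac{1}{X{\left(-163 \right)}} = \frac{1}{\frac{1}{2} \frac{1}{265 - 163}} = \frac{1}{\frac{1}{2} \cdot \frac{1}{102}} = \frac{1}{\frac{1}{204}} = 204$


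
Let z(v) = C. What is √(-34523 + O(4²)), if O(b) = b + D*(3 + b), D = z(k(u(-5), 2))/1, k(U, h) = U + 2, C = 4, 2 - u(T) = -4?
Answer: I*√34431 ≈ 185.56*I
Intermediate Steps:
u(T) = 6 (u(T) = 2 - 1*(-4) = 2 + 4 = 6)
k(U, h) = 2 + U
z(v) = 4
D = 4 (D = 4/1 = 4*1 = 4)
O(b) = 12 + 5*b (O(b) = b + 4*(3 + b) = b + (12 + 4*b) = 12 + 5*b)
√(-34523 + O(4²)) = √(-34523 + (12 + 5*4²)) = √(-34523 + (12 + 5*16)) = √(-34523 + (12 + 80)) = √(-34523 + 92) = √(-34431) = I*√34431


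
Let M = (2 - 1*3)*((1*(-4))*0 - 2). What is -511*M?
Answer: -1022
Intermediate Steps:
M = 2 (M = (2 - 3)*(-4*0 - 2) = -(0 - 2) = -1*(-2) = 2)
-511*M = -511*2 = -1022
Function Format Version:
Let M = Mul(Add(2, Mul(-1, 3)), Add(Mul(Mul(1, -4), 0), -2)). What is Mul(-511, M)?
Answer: -1022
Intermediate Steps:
M = 2 (M = Mul(Add(2, -3), Add(Mul(-4, 0), -2)) = Mul(-1, Add(0, -2)) = Mul(-1, -2) = 2)
Mul(-511, M) = Mul(-511, 2) = -1022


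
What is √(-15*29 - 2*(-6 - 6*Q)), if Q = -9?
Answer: 3*I*√59 ≈ 23.043*I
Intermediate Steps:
√(-15*29 - 2*(-6 - 6*Q)) = √(-15*29 - 2*(-6 - 6*(-9))) = √(-435 - 2*(-6 + 54)) = √(-435 - 2*48) = √(-435 - 96) = √(-531) = 3*I*√59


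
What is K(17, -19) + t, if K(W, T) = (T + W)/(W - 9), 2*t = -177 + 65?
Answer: -225/4 ≈ -56.250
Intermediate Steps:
t = -56 (t = (-177 + 65)/2 = (½)*(-112) = -56)
K(W, T) = (T + W)/(-9 + W)
K(17, -19) + t = (-19 + 17)/(-9 + 17) - 56 = -2/8 - 56 = (⅛)*(-2) - 56 = -¼ - 56 = -225/4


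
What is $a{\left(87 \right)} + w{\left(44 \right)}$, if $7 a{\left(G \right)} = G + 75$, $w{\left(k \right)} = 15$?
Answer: $\frac{267}{7} \approx 38.143$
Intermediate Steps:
$a{\left(G \right)} = \frac{75}{7} + \frac{G}{7}$ ($a{\left(G \right)} = \frac{G + 75}{7} = \frac{75 + G}{7} = \frac{75}{7} + \frac{G}{7}$)
$a{\left(87 \right)} + w{\left(44 \right)} = \left(\frac{75}{7} + \frac{1}{7} \cdot 87\right) + 15 = \left(\frac{75}{7} + \frac{87}{7}\right) + 15 = \frac{162}{7} + 15 = \frac{267}{7}$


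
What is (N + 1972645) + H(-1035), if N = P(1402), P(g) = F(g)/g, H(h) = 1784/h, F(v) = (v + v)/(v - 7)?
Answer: 63292259567/32085 ≈ 1.9726e+6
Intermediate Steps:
F(v) = 2*v/(-7 + v) (F(v) = (2*v)/(-7 + v) = 2*v/(-7 + v))
P(g) = 2/(-7 + g) (P(g) = (2*g/(-7 + g))/g = 2/(-7 + g))
N = 2/1395 (N = 2/(-7 + 1402) = 2/1395 ≈ 0.0014337)
(N + 1972645) + H(-1035) = (2/1395 + 1972645) + 1784/(-1035) = 2751839777/1395 + 1784*(-1/1035) = 2751839777/1395 - 1784/1035 = 63292259567/32085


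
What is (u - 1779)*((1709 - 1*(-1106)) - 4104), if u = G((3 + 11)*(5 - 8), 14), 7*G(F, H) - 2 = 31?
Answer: 16009380/7 ≈ 2.2871e+6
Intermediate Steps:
G(F, H) = 33/7 (G(F, H) = 2/7 + (⅐)*31 = 2/7 + 31/7 = 33/7)
u = 33/7 ≈ 4.7143
(u - 1779)*((1709 - 1*(-1106)) - 4104) = (33/7 - 1779)*((1709 - 1*(-1106)) - 4104) = -12420*((1709 + 1106) - 4104)/7 = -12420*(2815 - 4104)/7 = -12420/7*(-1289) = 16009380/7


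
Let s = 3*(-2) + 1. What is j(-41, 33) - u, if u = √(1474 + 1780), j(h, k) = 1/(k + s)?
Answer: 1/28 - √3254 ≈ -57.008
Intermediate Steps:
s = -5 (s = -6 + 1 = -5)
j(h, k) = 1/(-5 + k) (j(h, k) = 1/(k - 5) = 1/(-5 + k))
u = √3254 ≈ 57.044
j(-41, 33) - u = 1/(-5 + 33) - √3254 = 1/28 - √3254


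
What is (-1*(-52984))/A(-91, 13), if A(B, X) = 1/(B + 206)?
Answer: 6093160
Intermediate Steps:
A(B, X) = 1/(206 + B)
(-1*(-52984))/A(-91, 13) = (-1*(-52984))/(1/(206 - 91)) = 52984/(1/115) = 52984*115 = 6093160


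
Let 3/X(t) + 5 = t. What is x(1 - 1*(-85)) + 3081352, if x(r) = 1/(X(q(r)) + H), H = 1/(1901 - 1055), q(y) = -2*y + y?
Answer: 7539991358/2447 ≈ 3.0813e+6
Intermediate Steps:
q(y) = -y
X(t) = 3/(-5 + t)
H = 1/846 ≈ 0.0011820
x(r) = 1/(1/846 + 3/(-5 - r)) (x(r) = 1/(3/(-5 - r) + 1/846) = 1/(1/846 + 3/(-5 - r)))
x(1 - 1*(-85)) + 3081352 = 846*(5 + (1 - 1*(-85)))/(-2533 + (1 - 1*(-85))) + 3081352 = 846*(5 + (1 + 85))/(-2533 + (1 + 85)) + 3081352 = 846*(5 + 86)/(-2533 + 86) + 3081352 = 846*91/(-2447) + 3081352 = 846*(-1/2447)*91 + 3081352 = -76986/2447 + 3081352 = 7539991358/2447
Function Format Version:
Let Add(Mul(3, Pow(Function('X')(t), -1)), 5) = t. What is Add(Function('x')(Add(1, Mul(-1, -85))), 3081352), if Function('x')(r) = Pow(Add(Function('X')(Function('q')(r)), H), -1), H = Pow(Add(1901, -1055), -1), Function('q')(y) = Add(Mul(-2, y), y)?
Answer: Rational(7539991358, 2447) ≈ 3.0813e+6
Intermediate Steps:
Function('q')(y) = Mul(-1, y)
Function('X')(t) = Mul(3, Pow(Add(-5, t), -1))
H = Rational(1, 846) (H = Pow(846, -1) = Rational(1, 846) ≈ 0.0011820)
Function('x')(r) = Pow(Add(Rational(1, 846), Mul(3, Pow(Add(-5, Mul(-1, r)), -1))), -1) (Function('x')(r) = Pow(Add(Mul(3, Pow(Add(-5, Mul(-1, r)), -1)), Rational(1, 846)), -1) = Pow(Add(Rational(1, 846), Mul(3, Pow(Add(-5, Mul(-1, r)), -1))), -1))
Add(Function('x')(Add(1, Mul(-1, -85))), 3081352) = Add(Mul(846, Pow(Add(-2533, Add(1, Mul(-1, -85))), -1), Add(5, Add(1, Mul(-1, -85)))), 3081352) = Add(Mul(846, Pow(Add(-2533, Add(1, 85)), -1), Add(5, Add(1, 85))), 3081352) = Add(Mul(846, Pow(Add(-2533, 86), -1), Add(5, 86)), 3081352) = Add(Mul(846, Pow(-2447, -1), 91), 3081352) = Add(Mul(846, Rational(-1, 2447), 91), 3081352) = Add(Rational(-76986, 2447), 3081352) = Rational(7539991358, 2447)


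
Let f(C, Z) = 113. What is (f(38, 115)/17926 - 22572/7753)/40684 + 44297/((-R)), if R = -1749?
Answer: 22769695712438407/899029507194168 ≈ 25.327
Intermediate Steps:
(f(38, 115)/17926 - 22572/7753)/40684 + 44297/((-R)) = (113/17926 - 22572/7753)/40684 + 44297/((-1*(-1749))) = (113*(1/17926) - 22572*1/7753)*(1/40684) + 44297/1749 = (113/17926 - 22572/7753)*(1/40684) + 44297*(1/1749) = -403749583/138980278*1/40684 + 4027/159 = -403749583/5654273630152 + 4027/159 = 22769695712438407/899029507194168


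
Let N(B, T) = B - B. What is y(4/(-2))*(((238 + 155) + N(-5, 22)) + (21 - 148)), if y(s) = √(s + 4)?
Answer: 266*√2 ≈ 376.18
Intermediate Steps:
N(B, T) = 0
y(s) = √(4 + s)
y(4/(-2))*(((238 + 155) + N(-5, 22)) + (21 - 148)) = √(4 + 4/(-2))*(((238 + 155) + 0) + (21 - 148)) = √(4 + 4*(-½))*((393 + 0) - 127) = √(4 - 2)*(393 - 127) = √2*266 = 266*√2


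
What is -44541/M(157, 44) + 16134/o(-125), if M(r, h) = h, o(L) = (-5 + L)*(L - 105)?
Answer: -332766501/328900 ≈ -1011.8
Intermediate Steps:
o(L) = (-105 + L)*(-5 + L) (o(L) = (-5 + L)*(-105 + L) = (-105 + L)*(-5 + L))
-44541/M(157, 44) + 16134/o(-125) = -44541/44 + 16134/(525 + (-125)² - 110*(-125)) = -44541*1/44 + 16134/(525 + 15625 + 13750) = -44541/44 + 16134/29900 = -44541/44 + 16134*(1/29900) = -44541/44 + 8067/14950 = -332766501/328900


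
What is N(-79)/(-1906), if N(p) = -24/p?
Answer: -12/75287 ≈ -0.00015939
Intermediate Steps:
N(-79)/(-1906) = -24/(-79)/(-1906) = -24*(-1/79)*(-1/1906) = (24/79)*(-1/1906) = -12/75287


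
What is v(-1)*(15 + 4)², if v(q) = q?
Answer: -361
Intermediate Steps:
v(-1)*(15 + 4)² = -(15 + 4)² = -1*19² = -1*361 = -361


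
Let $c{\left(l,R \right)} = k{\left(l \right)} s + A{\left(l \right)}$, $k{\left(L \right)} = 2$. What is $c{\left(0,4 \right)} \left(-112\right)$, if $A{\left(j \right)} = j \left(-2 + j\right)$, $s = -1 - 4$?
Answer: $1120$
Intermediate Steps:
$s = -5$
$c{\left(l,R \right)} = -10 + l \left(-2 + l\right)$ ($c{\left(l,R \right)} = 2 \left(-5\right) + l \left(-2 + l\right) = -10 + l \left(-2 + l\right)$)
$c{\left(0,4 \right)} \left(-112\right) = \left(-10 + 0 \left(-2 + 0\right)\right) \left(-112\right) = \left(-10 + 0 \left(-2\right)\right) \left(-112\right) = \left(-10 + 0\right) \left(-112\right) = \left(-10\right) \left(-112\right) = 1120$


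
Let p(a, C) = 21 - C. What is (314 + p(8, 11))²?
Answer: 104976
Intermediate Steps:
(314 + p(8, 11))² = (314 + (21 - 1*11))² = (314 + (21 - 11))² = (314 + 10)² = 324² = 104976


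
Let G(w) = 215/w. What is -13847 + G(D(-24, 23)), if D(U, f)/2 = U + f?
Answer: -27909/2 ≈ -13955.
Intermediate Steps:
D(U, f) = 2*U + 2*f (D(U, f) = 2*(U + f) = 2*U + 2*f)
-13847 + G(D(-24, 23)) = -13847 + 215/(2*(-24) + 2*23) = -13847 + 215/(-48 + 46) = -13847 + 215/(-2) = -13847 + 215*(-1/2) = -13847 - 215/2 = -27909/2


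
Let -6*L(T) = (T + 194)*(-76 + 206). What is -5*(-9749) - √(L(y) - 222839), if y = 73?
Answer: 48745 - 4*I*√14289 ≈ 48745.0 - 478.15*I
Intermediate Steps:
L(T) = -12610/3 - 65*T/3 (L(T) = -(T + 194)*(-76 + 206)/6 = -(194 + T)*130/6 = -(25220 + 130*T)/6 = -12610/3 - 65*T/3)
-5*(-9749) - √(L(y) - 222839) = -5*(-9749) - √((-12610/3 - 65/3*73) - 222839) = 48745 - √((-12610/3 - 4745/3) - 222839) = 48745 - √(-5785 - 222839) = 48745 - √(-228624) = 48745 - 4*I*√14289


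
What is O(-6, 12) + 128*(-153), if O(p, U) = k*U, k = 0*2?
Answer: -19584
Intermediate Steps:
k = 0
O(p, U) = 0 (O(p, U) = 0*U = 0)
O(-6, 12) + 128*(-153) = 0 + 128*(-153) = 0 - 19584 = -19584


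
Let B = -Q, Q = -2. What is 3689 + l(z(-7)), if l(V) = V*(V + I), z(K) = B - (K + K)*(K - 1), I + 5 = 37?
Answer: 12269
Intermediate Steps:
I = 32 (I = -5 + 37 = 32)
B = 2 (B = -1*(-2) = 2)
z(K) = 2 - 2*K*(-1 + K) (z(K) = 2 - (K + K)*(K - 1) = 2 - 2*K*(-1 + K))
l(V) = V*(32 + V) (l(V) = V*(V + 32) = V*(32 + V))
3689 + l(z(-7)) = 3689 + (2 - 2*(-7)² + 2*(-7))*(32 + (2 - 2*(-7)² + 2*(-7))) = 3689 + (2 - 2*49 - 14)*(32 + (2 - 2*49 - 14)) = 3689 + (2 - 98 - 14)*(32 + (2 - 98 - 14)) = 3689 - 110*(32 - 110) = 3689 - 110*(-78) = 3689 + 8580 = 12269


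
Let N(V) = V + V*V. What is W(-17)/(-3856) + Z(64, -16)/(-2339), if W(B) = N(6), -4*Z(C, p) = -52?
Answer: -74183/4509592 ≈ -0.016450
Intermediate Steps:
Z(C, p) = 13 (Z(C, p) = -¼*(-52) = 13)
N(V) = V + V²
W(B) = 42 (W(B) = 6*(1 + 6) = 6*7 = 42)
W(-17)/(-3856) + Z(64, -16)/(-2339) = 42/(-3856) + 13/(-2339) = 42*(-1/3856) + 13*(-1/2339) = -21/1928 - 13/2339 = -74183/4509592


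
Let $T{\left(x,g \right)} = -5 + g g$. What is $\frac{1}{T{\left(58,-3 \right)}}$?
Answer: $\frac{1}{4} \approx 0.25$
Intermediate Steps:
$T{\left(x,g \right)} = -5 + g^{2}$
$\frac{1}{T{\left(58,-3 \right)}} = \frac{1}{-5 + \left(-3\right)^{2}} = \frac{1}{-5 + 9} = \frac{1}{4}$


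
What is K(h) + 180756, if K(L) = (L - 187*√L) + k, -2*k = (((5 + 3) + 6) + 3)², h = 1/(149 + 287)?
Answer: 78746615/436 - 187*√109/218 ≈ 1.8060e+5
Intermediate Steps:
h = 1/436 ≈ 0.0022936
k = -289/2 (k = -(((5 + 3) + 6) + 3)²/2 = -((8 + 6) + 3)²/2 = -(14 + 3)²/2 = -½*17² = -½*289 = -289/2 ≈ -144.50)
K(L) = -289/2 + L - 187*√L (K(L) = (L - 187*√L) - 289/2 = -289/2 + L - 187*√L)
K(h) + 180756 = (-289/2 + 1/436 - 187*√109/218) + 180756 = (-63001/436 - 187*√109/218) + 180756 = 78746615/436 - 187*√109/218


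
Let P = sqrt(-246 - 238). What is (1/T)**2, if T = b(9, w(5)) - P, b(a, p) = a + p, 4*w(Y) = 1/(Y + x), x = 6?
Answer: -1508947440/1198221404689 + 1487994112*I/1198221404689 ≈ -0.0012593 + 0.0012418*I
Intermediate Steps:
w(Y) = 1/(4*(6 + Y)) (w(Y) = 1/(4*(Y + 6)) = 1/(4*(6 + Y)))
P = 22*I (P = sqrt(-484) = 22*I ≈ 22.0*I)
T = 397/44 - 22*I (T = (9 + 1/(4*(6 + 5))) - 22*I = (9 + (1/4)/11) - 22*I = (9 + (1/4)*(1/11)) - 22*I = (9 + 1/44) - 22*I = 397/44 - 22*I ≈ 9.0227 - 22.0*I)
(1/T)**2 = (1/(397/44 - 22*I))**2 = (1936*(397/44 + 22*I)/1094633)**2 = 3748096*(397/44 + 22*I)**2/1198221404689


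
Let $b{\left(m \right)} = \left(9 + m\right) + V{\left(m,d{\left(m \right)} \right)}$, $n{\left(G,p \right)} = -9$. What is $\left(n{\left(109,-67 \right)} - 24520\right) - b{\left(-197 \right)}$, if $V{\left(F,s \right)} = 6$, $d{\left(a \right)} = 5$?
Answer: $-24347$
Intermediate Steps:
$b{\left(m \right)} = 15 + m$ ($b{\left(m \right)} = \left(9 + m\right) + 6 = 15 + m$)
$\left(n{\left(109,-67 \right)} - 24520\right) - b{\left(-197 \right)} = \left(-9 - 24520\right) - \left(15 - 197\right) = \left(-9 - 24520\right) - -182 = -24529 + 182 = -24347$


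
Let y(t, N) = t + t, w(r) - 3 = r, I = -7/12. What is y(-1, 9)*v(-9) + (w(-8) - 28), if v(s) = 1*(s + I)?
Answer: -83/6 ≈ -13.833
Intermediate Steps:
I = -7/12 (I = -7*1/12 = -7/12 ≈ -0.58333)
w(r) = 3 + r
v(s) = -7/12 + s (v(s) = 1*(s - 7/12) = 1*(-7/12 + s) = -7/12 + s)
y(t, N) = 2*t
y(-1, 9)*v(-9) + (w(-8) - 28) = (2*(-1))*(-7/12 - 9) + ((3 - 8) - 28) = -2*(-115/12) + (-5 - 28) = 115/6 - 33 = -83/6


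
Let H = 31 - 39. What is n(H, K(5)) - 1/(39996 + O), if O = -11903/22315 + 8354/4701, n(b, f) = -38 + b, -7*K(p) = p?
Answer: -193007983706177/4195823452247 ≈ -46.000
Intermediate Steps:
H = -8
K(p) = -p/7
O = 130463507/104902815 (O = -11903*1/22315 + 8354*(1/4701) = -11903/22315 + 8354/4701 = 130463507/104902815 ≈ 1.2437)
n(H, K(5)) - 1/(39996 + O) = (-38 - 8) - 1/(39996 + 130463507/104902815) = -46 - 1/4195823452247/104902815 = -46 - 1*104902815/4195823452247 = -46 - 104902815/4195823452247 = -193007983706177/4195823452247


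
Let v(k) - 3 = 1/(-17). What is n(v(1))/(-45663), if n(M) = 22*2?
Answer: -44/45663 ≈ -0.00096358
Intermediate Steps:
v(k) = 50/17 (v(k) = 3 + 1/(-17) = 3 - 1/17 = 50/17)
n(M) = 44
n(v(1))/(-45663) = 44/(-45663) = 44*(-1/45663) = -44/45663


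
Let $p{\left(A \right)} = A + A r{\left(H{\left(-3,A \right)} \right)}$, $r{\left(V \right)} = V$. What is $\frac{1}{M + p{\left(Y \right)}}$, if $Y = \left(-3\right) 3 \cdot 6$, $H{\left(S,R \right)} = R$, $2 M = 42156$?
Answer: $\frac{1}{23940} \approx 4.1771 \cdot 10^{-5}$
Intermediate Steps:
$M = 21078$ ($M = \frac{1}{2} \cdot 42156 = 21078$)
$Y = -54$ ($Y = \left(-9\right) 6 = -54$)
$p{\left(A \right)} = A + A^{2}$ ($p{\left(A \right)} = A + A A = A + A^{2}$)
$\frac{1}{M + p{\left(Y \right)}} = \frac{1}{21078 - 54 \left(1 - 54\right)} = \frac{1}{21078 - -2862} = \frac{1}{21078 + 2862} = \frac{1}{23940}$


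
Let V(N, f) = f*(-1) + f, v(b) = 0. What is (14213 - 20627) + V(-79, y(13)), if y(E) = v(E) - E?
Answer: -6414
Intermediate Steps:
y(E) = -E (y(E) = 0 - E = -E)
V(N, f) = 0 (V(N, f) = -f + f = 0)
(14213 - 20627) + V(-79, y(13)) = (14213 - 20627) + 0 = -6414 + 0 = -6414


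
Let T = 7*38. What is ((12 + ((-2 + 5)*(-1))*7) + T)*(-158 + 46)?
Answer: -28784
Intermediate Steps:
T = 266
((12 + ((-2 + 5)*(-1))*7) + T)*(-158 + 46) = ((12 + ((-2 + 5)*(-1))*7) + 266)*(-158 + 46) = ((12 + (3*(-1))*7) + 266)*(-112) = ((12 - 3*7) + 266)*(-112) = ((12 - 21) + 266)*(-112) = (-9 + 266)*(-112) = 257*(-112) = -28784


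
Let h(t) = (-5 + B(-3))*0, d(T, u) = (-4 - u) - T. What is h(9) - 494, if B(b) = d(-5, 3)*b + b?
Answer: -494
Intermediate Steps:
d(T, u) = -4 - T - u
B(b) = -b (B(b) = (-4 - 1*(-5) - 1*3)*b + b = (-4 + 5 - 3)*b + b = -2*b + b = -b)
h(t) = 0 (h(t) = (-5 - 1*(-3))*0 = (-5 + 3)*0 = -2*0 = 0)
h(9) - 494 = 0 - 494 = -494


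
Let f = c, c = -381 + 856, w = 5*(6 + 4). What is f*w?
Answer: 23750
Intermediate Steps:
w = 50 (w = 5*10 = 50)
c = 475
f = 475
f*w = 475*50 = 23750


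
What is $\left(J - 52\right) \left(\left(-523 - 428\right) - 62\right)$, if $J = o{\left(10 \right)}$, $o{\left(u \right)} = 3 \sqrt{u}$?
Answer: $52676 - 3039 \sqrt{10} \approx 43066.0$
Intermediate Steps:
$J = 3 \sqrt{10} \approx 9.4868$
$\left(J - 52\right) \left(\left(-523 - 428\right) - 62\right) = \left(3 \sqrt{10} - 52\right) \left(\left(-523 - 428\right) - 62\right) = \left(-52 + 3 \sqrt{10}\right) \left(-951 - 62\right) = \left(-52 + 3 \sqrt{10}\right) \left(-1013\right) = 52676 - 3039 \sqrt{10}$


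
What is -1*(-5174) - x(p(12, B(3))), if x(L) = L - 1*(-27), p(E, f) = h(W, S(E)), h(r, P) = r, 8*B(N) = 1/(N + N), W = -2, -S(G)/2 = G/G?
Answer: 5149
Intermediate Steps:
S(G) = -2 (S(G) = -2*G/G = -2*1 = -2)
B(N) = 1/(16*N) (B(N) = 1/(8*(N + N)) = 1/(8*((2*N))) = (1/(2*N))/8 = 1/(16*N))
p(E, f) = -2
x(L) = 27 + L (x(L) = L + 27 = 27 + L)
-1*(-5174) - x(p(12, B(3))) = -1*(-5174) - (27 - 2) = 5174 - 1*25 = 5174 - 25 = 5149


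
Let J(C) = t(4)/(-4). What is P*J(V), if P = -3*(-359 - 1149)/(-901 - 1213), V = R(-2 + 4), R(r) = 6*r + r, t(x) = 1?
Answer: 1131/2114 ≈ 0.53500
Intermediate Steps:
R(r) = 7*r
V = 14 (V = 7*(-2 + 4) = 7*2 = 14)
P = -2262/1057 (P = -(-4524)/(-2114) = -(-4524)*(-1)/2114 = -3*754/1057 = -2262/1057 ≈ -2.1400)
J(C) = -¼ (J(C) = 1/(-4) = 1*(-¼) = -¼)
P*J(V) = -2262/1057*(-¼) = 1131/2114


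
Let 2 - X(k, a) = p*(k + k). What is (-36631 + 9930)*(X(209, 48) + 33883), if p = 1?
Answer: -893602367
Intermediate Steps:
X(k, a) = 2 - 2*k (X(k, a) = 2 - (k + k) = 2 - 2*k)
(-36631 + 9930)*(X(209, 48) + 33883) = (-36631 + 9930)*((2 - 2*209) + 33883) = -26701*((2 - 418) + 33883) = -26701*(-416 + 33883) = -26701*33467 = -893602367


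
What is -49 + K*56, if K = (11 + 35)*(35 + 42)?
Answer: 198303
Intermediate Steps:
K = 3542 (K = 46*77 = 3542)
-49 + K*56 = -49 + 3542*56 = -49 + 198352 = 198303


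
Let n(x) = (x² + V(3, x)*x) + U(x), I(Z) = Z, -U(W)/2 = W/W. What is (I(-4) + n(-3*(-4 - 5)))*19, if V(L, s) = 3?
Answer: 15276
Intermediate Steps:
U(W) = -2 (U(W) = -2*W/W = -2*1 = -2)
n(x) = -2 + x² + 3*x (n(x) = (x² + 3*x) - 2 = -2 + x² + 3*x)
(I(-4) + n(-3*(-4 - 5)))*19 = (-4 + (-2 + (-3*(-4 - 5))² + 3*(-3*(-4 - 5))))*19 = (-4 + (-2 + (-3*(-9))² + 3*(-3*(-9))))*19 = (-4 + (-2 + 27² + 3*27))*19 = (-4 + (-2 + 729 + 81))*19 = (-4 + 808)*19 = 804*19 = 15276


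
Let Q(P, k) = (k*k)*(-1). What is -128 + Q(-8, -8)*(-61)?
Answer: 3776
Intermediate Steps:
Q(P, k) = -k² (Q(P, k) = k²*(-1) = -k²)
-128 + Q(-8, -8)*(-61) = -128 - 1*(-8)²*(-61) = -128 - 1*64*(-61) = -128 - 64*(-61) = -128 + 3904 = 3776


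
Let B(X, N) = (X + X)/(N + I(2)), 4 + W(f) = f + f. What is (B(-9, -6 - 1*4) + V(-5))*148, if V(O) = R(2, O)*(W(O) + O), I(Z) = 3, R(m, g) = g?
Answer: 101084/7 ≈ 14441.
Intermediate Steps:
W(f) = -4 + 2*f (W(f) = -4 + (f + f) = -4 + 2*f)
B(X, N) = 2*X/(3 + N) (B(X, N) = (X + X)/(N + 3) = (2*X)/(3 + N) = 2*X/(3 + N))
V(O) = O*(-4 + 3*O) (V(O) = O*((-4 + 2*O) + O) = O*(-4 + 3*O))
(B(-9, -6 - 1*4) + V(-5))*148 = (2*(-9)/(3 + (-6 - 1*4)) - 5*(-4 + 3*(-5)))*148 = (2*(-9)/(3 + (-6 - 4)) - 5*(-4 - 15))*148 = (2*(-9)/(3 - 10) - 5*(-19))*148 = (2*(-9)/(-7) + 95)*148 = (2*(-9)*(-⅐) + 95)*148 = (18/7 + 95)*148 = (683/7)*148 = 101084/7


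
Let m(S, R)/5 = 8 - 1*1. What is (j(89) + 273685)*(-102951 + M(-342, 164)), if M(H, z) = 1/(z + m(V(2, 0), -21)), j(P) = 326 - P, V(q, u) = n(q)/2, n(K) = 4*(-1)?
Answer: -5611907946656/199 ≈ -2.8201e+10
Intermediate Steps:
n(K) = -4
V(q, u) = -2 (V(q, u) = -4/2 = -4*½ = -2)
m(S, R) = 35 (m(S, R) = 5*(8 - 1*1) = 5*(8 - 1) = 5*7 = 35)
M(H, z) = 1/(35 + z) (M(H, z) = 1/(z + 35) = 1/(35 + z))
(j(89) + 273685)*(-102951 + M(-342, 164)) = ((326 - 1*89) + 273685)*(-102951 + 1/(35 + 164)) = ((326 - 89) + 273685)*(-102951 + 1/199) = (237 + 273685)*(-102951 + 1/199) = 273922*(-20487248/199) = -5611907946656/199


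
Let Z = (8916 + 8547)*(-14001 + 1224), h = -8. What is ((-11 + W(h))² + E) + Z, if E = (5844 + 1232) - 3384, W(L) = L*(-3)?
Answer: -223120890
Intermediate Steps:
W(L) = -3*L
Z = -223124751 (Z = 17463*(-12777) = -223124751)
E = 3692 (E = 7076 - 3384 = 3692)
((-11 + W(h))² + E) + Z = ((-11 - 3*(-8))² + 3692) - 223124751 = ((-11 + 24)² + 3692) - 223124751 = (13² + 3692) - 223124751 = (169 + 3692) - 223124751 = 3861 - 223124751 = -223120890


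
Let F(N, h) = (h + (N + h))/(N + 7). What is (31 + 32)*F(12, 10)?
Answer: 2016/19 ≈ 106.11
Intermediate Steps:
F(N, h) = (N + 2*h)/(7 + N)
(31 + 32)*F(12, 10) = (31 + 32)*((12 + 2*10)/(7 + 12)) = 63*((12 + 20)/19) = 63*((1/19)*32) = 63*(32/19) = 2016/19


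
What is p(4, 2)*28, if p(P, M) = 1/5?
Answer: 28/5 ≈ 5.6000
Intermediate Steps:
p(P, M) = 1/5
p(4, 2)*28 = (1/5)*28 = 28/5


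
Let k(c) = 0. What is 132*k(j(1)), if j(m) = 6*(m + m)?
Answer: 0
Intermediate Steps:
j(m) = 12*m (j(m) = 6*(2*m) = 12*m)
132*k(j(1)) = 132*0 = 0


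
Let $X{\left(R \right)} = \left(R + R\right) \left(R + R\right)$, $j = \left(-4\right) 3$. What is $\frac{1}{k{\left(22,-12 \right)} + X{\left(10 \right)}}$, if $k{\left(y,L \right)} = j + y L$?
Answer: $\frac{1}{124} \approx 0.0080645$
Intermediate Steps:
$j = -12$
$X{\left(R \right)} = 4 R^{2}$ ($X{\left(R \right)} = 2 R 2 R = 4 R^{2}$)
$k{\left(y,L \right)} = -12 + L y$ ($k{\left(y,L \right)} = -12 + y L = -12 + L y$)
$\frac{1}{k{\left(22,-12 \right)} + X{\left(10 \right)}} = \frac{1}{\left(-12 - 264\right) + 4 \cdot 10^{2}} = \frac{1}{\left(-12 - 264\right) + 4 \cdot 100} = \frac{1}{-276 + 400} = \frac{1}{124}$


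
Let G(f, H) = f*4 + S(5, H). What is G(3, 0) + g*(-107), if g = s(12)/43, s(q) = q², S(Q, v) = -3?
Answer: -15021/43 ≈ -349.33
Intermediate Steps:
g = 144/43 (g = 12²/43 = 144*(1/43) = 144/43 ≈ 3.3488)
G(f, H) = -3 + 4*f (G(f, H) = f*4 - 3 = 4*f - 3 = -3 + 4*f)
G(3, 0) + g*(-107) = (-3 + 4*3) + (144/43)*(-107) = (-3 + 12) - 15408/43 = 9 - 15408/43 = -15021/43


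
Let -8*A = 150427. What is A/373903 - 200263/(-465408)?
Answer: 66127695337/174017447424 ≈ 0.38001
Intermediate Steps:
A = -150427/8 (A = -⅛*150427 = -150427/8 ≈ -18803.)
A/373903 - 200263/(-465408) = -150427/8/373903 - 200263/(-465408) = -150427/8*1/373903 - 200263*(-1/465408) = -150427/2991224 + 200263/465408 = 66127695337/174017447424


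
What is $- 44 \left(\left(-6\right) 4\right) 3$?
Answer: $3168$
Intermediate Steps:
$- 44 \left(\left(-6\right) 4\right) 3 = \left(-44\right) \left(-24\right) 3 = 1056 \cdot 3 = 3168$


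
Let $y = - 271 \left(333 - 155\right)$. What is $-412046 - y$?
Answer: $-363808$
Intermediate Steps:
$y = -48238$ ($y = \left(-271\right) 178 = -48238$)
$-412046 - y = -412046 - -48238 = -412046 + 48238 = -363808$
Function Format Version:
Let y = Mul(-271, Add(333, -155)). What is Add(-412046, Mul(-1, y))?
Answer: -363808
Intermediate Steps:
y = -48238 (y = Mul(-271, 178) = -48238)
Add(-412046, Mul(-1, y)) = Add(-412046, Mul(-1, -48238)) = Add(-412046, 48238) = -363808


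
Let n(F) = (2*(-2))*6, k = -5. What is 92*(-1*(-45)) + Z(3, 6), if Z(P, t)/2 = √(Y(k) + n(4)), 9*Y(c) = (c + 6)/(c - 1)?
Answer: 4140 + I*√7782/9 ≈ 4140.0 + 9.8017*I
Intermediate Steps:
n(F) = -24 (n(F) = -4*6 = -24)
Y(c) = (6 + c)/(9*(-1 + c)) (Y(c) = ((c + 6)/(c - 1))/9 = ((6 + c)/(-1 + c))/9 = (6 + c)/(9*(-1 + c)))
Z(P, t) = I*√7782/9 (Z(P, t) = 2*√((6 - 5)/(9*(-1 - 5)) - 24) = 2*√((⅑)*1/(-6) - 24) = 2*√((⅑)*(-⅙)*1 - 24) = 2*√(-1/54 - 24) = 2*√(-1297/54) = 2*(I*√7782/18) = I*√7782/9)
92*(-1*(-45)) + Z(3, 6) = 92*(-1*(-45)) + I*√7782/9 = 92*45 + I*√7782/9 = 4140 + I*√7782/9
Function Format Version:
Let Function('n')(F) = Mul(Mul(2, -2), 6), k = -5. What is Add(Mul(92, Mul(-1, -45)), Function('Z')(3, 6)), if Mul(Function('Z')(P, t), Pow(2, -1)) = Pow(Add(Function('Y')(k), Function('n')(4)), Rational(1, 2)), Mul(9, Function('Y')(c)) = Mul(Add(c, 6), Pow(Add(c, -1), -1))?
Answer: Add(4140, Mul(Rational(1, 9), I, Pow(7782, Rational(1, 2)))) ≈ Add(4140.0, Mul(9.8017, I))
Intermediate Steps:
Function('n')(F) = -24 (Function('n')(F) = Mul(-4, 6) = -24)
Function('Y')(c) = Mul(Rational(1, 9), Pow(Add(-1, c), -1), Add(6, c)) (Function('Y')(c) = Mul(Rational(1, 9), Mul(Add(c, 6), Pow(Add(c, -1), -1))) = Mul(Rational(1, 9), Mul(Add(6, c), Pow(Add(-1, c), -1))) = Mul(Rational(1, 9), Mul(Pow(Add(-1, c), -1), Add(6, c))) = Mul(Rational(1, 9), Pow(Add(-1, c), -1), Add(6, c)))
Function('Z')(P, t) = Mul(Rational(1, 9), I, Pow(7782, Rational(1, 2))) (Function('Z')(P, t) = Mul(2, Pow(Add(Mul(Rational(1, 9), Pow(Add(-1, -5), -1), Add(6, -5)), -24), Rational(1, 2))) = Mul(2, Pow(Add(Mul(Rational(1, 9), Pow(-6, -1), 1), -24), Rational(1, 2))) = Mul(2, Pow(Add(Mul(Rational(1, 9), Rational(-1, 6), 1), -24), Rational(1, 2))) = Mul(2, Pow(Add(Rational(-1, 54), -24), Rational(1, 2))) = Mul(2, Pow(Rational(-1297, 54), Rational(1, 2))) = Mul(2, Mul(Rational(1, 18), I, Pow(7782, Rational(1, 2)))) = Mul(Rational(1, 9), I, Pow(7782, Rational(1, 2))))
Add(Mul(92, Mul(-1, -45)), Function('Z')(3, 6)) = Add(Mul(92, Mul(-1, -45)), Mul(Rational(1, 9), I, Pow(7782, Rational(1, 2)))) = Add(Mul(92, 45), Mul(Rational(1, 9), I, Pow(7782, Rational(1, 2)))) = Add(4140, Mul(Rational(1, 9), I, Pow(7782, Rational(1, 2))))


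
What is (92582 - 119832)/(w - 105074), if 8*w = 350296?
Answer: 27250/61287 ≈ 0.44463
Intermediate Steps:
w = 43787 (w = (⅛)*350296 = 43787)
(92582 - 119832)/(w - 105074) = (92582 - 119832)/(43787 - 105074) = -27250/(-61287) = -27250*(-1/61287) = 27250/61287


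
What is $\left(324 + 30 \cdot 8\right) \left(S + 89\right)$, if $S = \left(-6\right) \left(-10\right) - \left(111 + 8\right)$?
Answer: $16920$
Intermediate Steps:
$S = -59$ ($S = 60 - 119 = -59$)
$\left(324 + 30 \cdot 8\right) \left(S + 89\right) = \left(324 + 30 \cdot 8\right) \left(-59 + 89\right) = \left(324 + 240\right) 30 = 564 \cdot 30 = 16920$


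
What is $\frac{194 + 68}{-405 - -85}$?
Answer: $- \frac{131}{160} \approx -0.81875$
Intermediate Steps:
$\frac{194 + 68}{-405 - -85} = \frac{262}{-405 + 85} = \frac{262}{-320} = 262 \left(- \frac{1}{320}\right) = - \frac{131}{160}$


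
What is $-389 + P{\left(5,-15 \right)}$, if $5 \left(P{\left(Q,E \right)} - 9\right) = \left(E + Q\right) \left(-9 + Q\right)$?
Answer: $-372$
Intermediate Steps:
$P{\left(Q,E \right)} = 9 + \frac{\left(-9 + Q\right) \left(E + Q\right)}{5}$ ($P{\left(Q,E \right)} = 9 + \frac{\left(E + Q\right) \left(-9 + Q\right)}{5} = 9 + \frac{\left(-9 + Q\right) \left(E + Q\right)}{5}$)
$-389 + P{\left(5,-15 \right)} = -389 + \left(9 - -27 - 9 + \frac{5^{2}}{5} + \frac{1}{5} \left(-15\right) 5\right) = -389 + \left(9 + 27 - 9 + \frac{1}{5} \cdot 25 - 15\right) = -389 + \left(9 + 27 - 9 + 5 - 15\right) = -389 + 17 = -372$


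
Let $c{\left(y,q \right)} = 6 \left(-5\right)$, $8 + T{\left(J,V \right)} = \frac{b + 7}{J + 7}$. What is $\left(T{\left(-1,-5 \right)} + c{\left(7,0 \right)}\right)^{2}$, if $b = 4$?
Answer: $\frac{47089}{36} \approx 1308.0$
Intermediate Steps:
$T{\left(J,V \right)} = -8 + \frac{11}{7 + J}$ ($T{\left(J,V \right)} = -8 + \frac{4 + 7}{J + 7} = -8 + \frac{11}{7 + J}$)
$c{\left(y,q \right)} = -30$
$\left(T{\left(-1,-5 \right)} + c{\left(7,0 \right)}\right)^{2} = \left(\frac{-45 - -8}{7 - 1} - 30\right)^{2} = \left(\frac{-45 + 8}{6} - 30\right)^{2} = \left(\frac{1}{6} \left(-37\right) - 30\right)^{2} = \left(- \frac{37}{6} - 30\right)^{2} = \left(- \frac{217}{6}\right)^{2} = \frac{47089}{36}$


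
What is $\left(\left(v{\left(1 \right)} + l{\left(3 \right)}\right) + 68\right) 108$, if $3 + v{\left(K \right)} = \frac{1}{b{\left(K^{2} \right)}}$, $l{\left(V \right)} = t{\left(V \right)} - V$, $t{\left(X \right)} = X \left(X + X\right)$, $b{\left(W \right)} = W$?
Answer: $8748$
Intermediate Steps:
$t{\left(X \right)} = 2 X^{2}$ ($t{\left(X \right)} = X 2 X = 2 X^{2}$)
$l{\left(V \right)} = - V + 2 V^{2}$ ($l{\left(V \right)} = 2 V^{2} - V = - V + 2 V^{2}$)
$v{\left(K \right)} = -3 + \frac{1}{K^{2}}$
$\left(\left(v{\left(1 \right)} + l{\left(3 \right)}\right) + 68\right) 108 = \left(\left(\left(-3 + 1^{-2}\right) + 3 \left(-1 + 2 \cdot 3\right)\right) + 68\right) 108 = \left(\left(\left(-3 + 1\right) + 3 \left(-1 + 6\right)\right) + 68\right) 108 = \left(\left(-2 + 3 \cdot 5\right) + 68\right) 108 = \left(\left(-2 + 15\right) + 68\right) 108 = \left(13 + 68\right) 108 = 81 \cdot 108 = 8748$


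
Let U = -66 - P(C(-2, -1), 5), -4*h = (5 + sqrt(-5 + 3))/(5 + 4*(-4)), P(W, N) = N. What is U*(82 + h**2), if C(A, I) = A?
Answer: -11273025/1936 - 355*I*sqrt(2)/968 ≈ -5822.8 - 0.51864*I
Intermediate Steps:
h = 5/44 + I*sqrt(2)/44 (h = -(5 + sqrt(-5 + 3))/(4*(5 + 4*(-4))) = -(5 + sqrt(-2))/(4*(5 - 16)) = -(5 + I*sqrt(2))/(4*(-11)) = -(5 + I*sqrt(2))*(-1)/(4*11) = -(-5/11 - I*sqrt(2)/11)/4 = 5/44 + I*sqrt(2)/44 ≈ 0.11364 + 0.032141*I)
U = -71 (U = -66 - 1*5 = -66 - 5 = -71)
U*(82 + h**2) = -71*(82 + (5/44 + I*sqrt(2)/44)**2) = -5822 - 71*(5/44 + I*sqrt(2)/44)**2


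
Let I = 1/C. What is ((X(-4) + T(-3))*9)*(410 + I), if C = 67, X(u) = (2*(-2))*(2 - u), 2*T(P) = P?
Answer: -12609189/134 ≈ -94098.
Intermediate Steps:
T(P) = P/2
X(u) = -8 + 4*u (X(u) = -4*(2 - u) = -8 + 4*u)
I = 1/67 ≈ 0.014925
((X(-4) + T(-3))*9)*(410 + I) = (((-8 + 4*(-4)) + (½)*(-3))*9)*(410 + 1/67) = (((-8 - 16) - 3/2)*9)*(27471/67) = ((-24 - 3/2)*9)*(27471/67) = -51/2*9*(27471/67) = -459/2*27471/67 = -12609189/134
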